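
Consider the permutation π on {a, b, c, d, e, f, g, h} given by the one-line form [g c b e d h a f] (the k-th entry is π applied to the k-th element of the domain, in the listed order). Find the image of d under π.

d is element number 4 of the domain, and entry number 4 of the one-line form is e, so π(d) = e.

e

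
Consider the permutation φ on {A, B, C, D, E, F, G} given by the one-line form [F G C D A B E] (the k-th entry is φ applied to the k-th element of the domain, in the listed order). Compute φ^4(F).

Tracing F → B → … returns to F after 5 steps, so F lies in a 5-cycle (A F B G E).
Stepping 4 places around the cycle: F → B → G → E → A.

A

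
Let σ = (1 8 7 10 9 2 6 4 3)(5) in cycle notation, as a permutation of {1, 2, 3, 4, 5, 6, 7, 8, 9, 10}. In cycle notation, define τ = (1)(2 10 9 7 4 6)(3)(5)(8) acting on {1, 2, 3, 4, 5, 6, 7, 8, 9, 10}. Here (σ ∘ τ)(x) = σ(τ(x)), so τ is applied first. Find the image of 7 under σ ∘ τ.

3

(σ ∘ τ)(7) = σ(τ(7)). τ(7) = 4, then σ(4) = 3. So (σ ∘ τ)(7) = 3.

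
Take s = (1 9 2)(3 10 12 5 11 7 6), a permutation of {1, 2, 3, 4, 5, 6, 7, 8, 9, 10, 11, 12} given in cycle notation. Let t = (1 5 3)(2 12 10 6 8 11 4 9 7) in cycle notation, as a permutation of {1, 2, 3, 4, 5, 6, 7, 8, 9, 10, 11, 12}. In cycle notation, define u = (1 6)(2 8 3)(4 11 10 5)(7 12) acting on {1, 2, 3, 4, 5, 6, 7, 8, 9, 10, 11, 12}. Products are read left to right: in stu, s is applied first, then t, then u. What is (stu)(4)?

(stu)(4) = u(t(s(4))). s(4) = 4, then t(4) = 9, then u(9) = 9, so the result is 9.

9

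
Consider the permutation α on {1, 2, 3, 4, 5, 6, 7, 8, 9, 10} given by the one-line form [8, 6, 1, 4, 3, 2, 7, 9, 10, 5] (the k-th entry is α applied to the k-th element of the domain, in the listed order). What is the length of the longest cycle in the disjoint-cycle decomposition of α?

6

Decomposing into disjoint cycles gives (1 8 9 10 5 3)(2 6); the longest has length 6.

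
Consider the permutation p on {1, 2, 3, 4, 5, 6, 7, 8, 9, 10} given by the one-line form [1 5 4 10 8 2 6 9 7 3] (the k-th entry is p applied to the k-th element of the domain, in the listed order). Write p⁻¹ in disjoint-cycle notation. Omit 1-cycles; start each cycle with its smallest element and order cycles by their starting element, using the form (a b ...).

The cycle decomposition of p is (2 5 8 9 7 6)(3 4 10).
The inverse reverses every cycle; in canonical form, p⁻¹ = (2 6 7 9 8 5)(3 10 4).

(2 6 7 9 8 5)(3 10 4)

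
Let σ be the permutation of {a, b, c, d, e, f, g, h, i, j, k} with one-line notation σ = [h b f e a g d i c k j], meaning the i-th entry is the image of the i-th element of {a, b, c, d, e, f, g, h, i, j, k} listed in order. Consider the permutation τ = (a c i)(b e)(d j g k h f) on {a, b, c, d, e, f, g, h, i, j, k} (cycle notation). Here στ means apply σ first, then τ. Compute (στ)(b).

e

σ(b) = b, then τ(b) = e; composing gives (στ)(b) = e.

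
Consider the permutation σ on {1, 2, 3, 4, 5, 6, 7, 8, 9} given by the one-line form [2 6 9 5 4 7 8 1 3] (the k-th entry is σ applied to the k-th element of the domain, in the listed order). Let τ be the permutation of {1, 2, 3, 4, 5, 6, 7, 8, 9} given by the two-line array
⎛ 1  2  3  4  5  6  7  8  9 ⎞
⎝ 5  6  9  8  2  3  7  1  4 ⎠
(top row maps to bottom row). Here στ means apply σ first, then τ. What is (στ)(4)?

σ(4) = 5, then τ(5) = 2; composing gives (στ)(4) = 2.

2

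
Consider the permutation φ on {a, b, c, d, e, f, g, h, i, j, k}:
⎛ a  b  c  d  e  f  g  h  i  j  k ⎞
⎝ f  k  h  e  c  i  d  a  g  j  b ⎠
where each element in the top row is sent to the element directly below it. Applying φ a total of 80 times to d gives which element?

d

Tracing d → e → … returns to d after 8 steps, so d lies in an 8-cycle (a f i g d e c h).
Powers repeat with period 8 on this cycle, and 80 mod 8 = 0, so φ^80(d) = φ^0(d).
So φ^80(d) = d.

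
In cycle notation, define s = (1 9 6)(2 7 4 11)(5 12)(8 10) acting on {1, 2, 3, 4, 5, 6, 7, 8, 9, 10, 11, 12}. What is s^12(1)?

1

1 lies in the 3-cycle (1 9 6).
Powers repeat with period 3 on this cycle, and 12 mod 3 = 0, so s^12(1) = s^0(1).
So s^12(1) = 1.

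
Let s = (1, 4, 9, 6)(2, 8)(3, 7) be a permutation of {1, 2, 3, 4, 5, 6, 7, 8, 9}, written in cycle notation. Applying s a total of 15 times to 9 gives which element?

4

9 lies in the 4-cycle (1, 4, 9, 6).
On a 4-cycle, s^4 is the identity, so s^15 = s^3 there (15 ≡ 3 mod 4).
Stepping 3 places around the cycle: 9 → 6 → 1 → 4.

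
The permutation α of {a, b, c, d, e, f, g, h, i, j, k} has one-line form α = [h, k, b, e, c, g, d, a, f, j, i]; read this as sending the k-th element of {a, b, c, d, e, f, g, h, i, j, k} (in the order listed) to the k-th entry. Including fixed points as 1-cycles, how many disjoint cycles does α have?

The cycle decomposition is (a, h)(b, k, i, f, g, d, e, c)(j), which has 3 cycles (counting 1-cycles).

3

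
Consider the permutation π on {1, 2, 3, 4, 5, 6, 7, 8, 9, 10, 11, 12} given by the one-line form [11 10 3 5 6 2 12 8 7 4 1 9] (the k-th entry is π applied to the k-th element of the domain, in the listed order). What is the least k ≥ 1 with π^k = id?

Writing π as disjoint cycles, the cycle lengths are 5, 3, 2, 1, 1.
The order is lcm(5, 3, 2) = 30.

30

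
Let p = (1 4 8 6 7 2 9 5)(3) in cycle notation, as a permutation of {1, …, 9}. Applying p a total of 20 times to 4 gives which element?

2

4 lies in the 8-cycle (1 4 8 6 7 2 9 5).
On an 8-cycle, p^8 is the identity, so p^20 = p^4 there (20 ≡ 4 mod 8).
Stepping 4 places around the cycle: 4 → 8 → 6 → 7 → 2.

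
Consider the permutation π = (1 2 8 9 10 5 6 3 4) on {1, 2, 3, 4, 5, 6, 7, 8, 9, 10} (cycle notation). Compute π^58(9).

3

9 lies in the 9-cycle (1 2 8 9 10 5 6 3 4).
On a 9-cycle, π^9 is the identity, so π^58 = π^4 there (58 ≡ 4 mod 9).
Stepping 4 places around the cycle: 9 → 10 → 5 → 6 → 3.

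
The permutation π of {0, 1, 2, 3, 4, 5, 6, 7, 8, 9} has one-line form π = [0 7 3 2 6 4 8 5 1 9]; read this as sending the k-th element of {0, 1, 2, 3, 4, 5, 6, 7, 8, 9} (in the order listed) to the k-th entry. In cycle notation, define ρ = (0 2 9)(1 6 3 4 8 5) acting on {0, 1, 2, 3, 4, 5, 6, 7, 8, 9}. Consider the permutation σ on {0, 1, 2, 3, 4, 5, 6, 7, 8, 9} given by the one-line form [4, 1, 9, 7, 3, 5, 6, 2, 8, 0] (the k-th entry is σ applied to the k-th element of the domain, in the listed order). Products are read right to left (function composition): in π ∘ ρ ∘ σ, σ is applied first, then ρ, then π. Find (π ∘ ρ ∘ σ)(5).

7

Chase 5: σ(5) = 5; ρ(5) = 1; π(1) = 7. Hence (π ∘ ρ ∘ σ)(5) = 7.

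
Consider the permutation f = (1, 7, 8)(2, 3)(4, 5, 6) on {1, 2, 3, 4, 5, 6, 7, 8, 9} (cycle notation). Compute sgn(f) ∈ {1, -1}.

The cycle lengths are 3, 3, 2, 1.
A cycle of length ℓ contributes ℓ−1 transpositions, so f is a product of 2 + 2 + 1 = 5 transpositions — odd.

-1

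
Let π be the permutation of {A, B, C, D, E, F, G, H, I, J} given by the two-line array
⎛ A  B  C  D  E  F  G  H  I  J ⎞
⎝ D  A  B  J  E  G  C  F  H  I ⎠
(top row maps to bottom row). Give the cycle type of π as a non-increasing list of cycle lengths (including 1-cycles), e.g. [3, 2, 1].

[9, 1]

The disjoint cycles are (A D J I H F G C B)(E), with lengths 9, 1 in non-increasing order.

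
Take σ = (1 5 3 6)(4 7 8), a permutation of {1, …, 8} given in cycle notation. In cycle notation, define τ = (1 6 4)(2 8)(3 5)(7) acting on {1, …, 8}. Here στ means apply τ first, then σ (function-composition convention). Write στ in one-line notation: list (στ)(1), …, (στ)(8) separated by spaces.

1 4 3 5 6 7 8 2

(στ)(x) = σ(τ(x)). Computing each image: σ(τ(1)) = σ(6) = 1, σ(τ(2)) = σ(8) = 4, σ(τ(3)) = σ(5) = 3, σ(τ(4)) = σ(1) = 5, σ(τ(5)) = σ(3) = 6, σ(τ(6)) = σ(4) = 7, σ(τ(7)) = σ(7) = 8, σ(τ(8)) = σ(2) = 2.
Hence στ = [1 4 3 5 6 7 8 2].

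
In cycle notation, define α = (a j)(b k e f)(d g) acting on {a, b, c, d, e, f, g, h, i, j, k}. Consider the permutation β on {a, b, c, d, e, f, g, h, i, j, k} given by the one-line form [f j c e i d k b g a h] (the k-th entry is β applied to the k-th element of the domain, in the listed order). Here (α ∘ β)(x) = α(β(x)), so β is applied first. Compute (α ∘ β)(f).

g

β(f) = d, then α(d) = g; composing gives (α ∘ β)(f) = g.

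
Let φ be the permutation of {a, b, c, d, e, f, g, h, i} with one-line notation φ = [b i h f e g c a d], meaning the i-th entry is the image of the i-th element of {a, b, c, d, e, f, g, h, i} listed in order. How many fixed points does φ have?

The fixed points (elements with φ(x) = x) are {e}, so there is 1.

1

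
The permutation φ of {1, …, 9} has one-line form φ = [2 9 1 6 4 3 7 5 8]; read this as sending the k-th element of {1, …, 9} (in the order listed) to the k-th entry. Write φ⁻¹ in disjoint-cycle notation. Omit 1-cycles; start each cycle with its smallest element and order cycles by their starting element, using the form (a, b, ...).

(1, 3, 6, 4, 5, 8, 9, 2)

First write φ in disjoint cycles: (1, 2, 9, 8, 5, 4, 6, 3).
Reversing each cycle (and rotating so the smallest element leads) gives φ⁻¹ = (1, 3, 6, 4, 5, 8, 9, 2).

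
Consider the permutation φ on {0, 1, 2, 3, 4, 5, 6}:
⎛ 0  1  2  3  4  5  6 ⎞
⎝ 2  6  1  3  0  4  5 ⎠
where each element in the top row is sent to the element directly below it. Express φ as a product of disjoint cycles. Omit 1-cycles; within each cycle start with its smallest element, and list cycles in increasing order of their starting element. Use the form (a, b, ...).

(0, 2, 1, 6, 5, 4)

Start at 0 and follow images: 0 → 2 → 1 → 6 → 5 → 4 → 0, giving the cycle (0, 2, 1, 6, 5, 4).
Repeating from the next unused element and collecting all non-trivial cycles gives (0, 2, 1, 6, 5, 4).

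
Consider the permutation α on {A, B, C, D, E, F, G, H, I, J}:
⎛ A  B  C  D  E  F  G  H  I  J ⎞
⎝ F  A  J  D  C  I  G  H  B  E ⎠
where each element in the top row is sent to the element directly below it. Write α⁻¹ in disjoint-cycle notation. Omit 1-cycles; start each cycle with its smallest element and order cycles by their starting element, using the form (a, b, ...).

First write α in disjoint cycles: (A, F, I, B)(C, J, E).
The inverse reverses every cycle; in canonical form, α⁻¹ = (A, B, I, F)(C, E, J).

(A, B, I, F)(C, E, J)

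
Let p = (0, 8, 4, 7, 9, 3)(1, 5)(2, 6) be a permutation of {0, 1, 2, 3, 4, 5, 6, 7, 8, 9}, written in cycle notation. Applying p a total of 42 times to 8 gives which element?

8 lies in the 6-cycle (0, 8, 4, 7, 9, 3).
On a 6-cycle, p^6 is the identity, so p^42 = p^0 there (42 ≡ 0 mod 6).
So p^42(8) = 8.

8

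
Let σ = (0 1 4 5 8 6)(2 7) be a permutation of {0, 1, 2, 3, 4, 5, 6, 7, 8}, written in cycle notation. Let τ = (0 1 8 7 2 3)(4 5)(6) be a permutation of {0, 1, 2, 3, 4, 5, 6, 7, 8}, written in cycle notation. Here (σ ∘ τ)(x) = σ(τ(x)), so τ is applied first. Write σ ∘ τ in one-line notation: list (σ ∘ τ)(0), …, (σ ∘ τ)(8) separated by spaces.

4 6 3 1 8 5 0 7 2

(σ ∘ τ)(x) = σ(τ(x)). Computing each image: σ(τ(0)) = σ(1) = 4, σ(τ(1)) = σ(8) = 6, σ(τ(2)) = σ(3) = 3, σ(τ(3)) = σ(0) = 1, σ(τ(4)) = σ(5) = 8, σ(τ(5)) = σ(4) = 5, σ(τ(6)) = σ(6) = 0, σ(τ(7)) = σ(2) = 7, σ(τ(8)) = σ(7) = 2.
Hence σ ∘ τ = [4 6 3 1 8 5 0 7 2].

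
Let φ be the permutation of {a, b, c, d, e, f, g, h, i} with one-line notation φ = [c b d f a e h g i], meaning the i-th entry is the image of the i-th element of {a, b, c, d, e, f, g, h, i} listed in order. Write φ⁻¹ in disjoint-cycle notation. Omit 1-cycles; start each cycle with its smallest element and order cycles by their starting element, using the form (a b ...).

(a e f d c)(g h)

First write φ in disjoint cycles: (a c d f e)(g h).
The inverse reverses every cycle; in canonical form, φ⁻¹ = (a e f d c)(g h).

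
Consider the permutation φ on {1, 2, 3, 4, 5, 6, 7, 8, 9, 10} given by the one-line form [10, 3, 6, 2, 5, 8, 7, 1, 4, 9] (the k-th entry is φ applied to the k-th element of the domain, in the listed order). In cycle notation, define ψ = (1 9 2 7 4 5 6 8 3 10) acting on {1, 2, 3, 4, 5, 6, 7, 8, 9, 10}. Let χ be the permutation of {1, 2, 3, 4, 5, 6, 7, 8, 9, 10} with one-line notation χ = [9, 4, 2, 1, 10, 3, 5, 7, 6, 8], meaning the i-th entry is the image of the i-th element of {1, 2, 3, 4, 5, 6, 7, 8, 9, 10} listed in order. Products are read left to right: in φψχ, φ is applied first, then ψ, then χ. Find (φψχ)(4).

5

(φψχ)(4) = χ(ψ(φ(4))). φ(4) = 2, then ψ(2) = 7, then χ(7) = 5, so the result is 5.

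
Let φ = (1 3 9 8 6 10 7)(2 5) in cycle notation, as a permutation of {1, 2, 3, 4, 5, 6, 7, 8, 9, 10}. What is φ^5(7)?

6

7 lies in the 7-cycle (1 3 9 8 6 10 7).
Stepping 5 places around the cycle: 7 → 1 → 3 → 9 → 8 → 6.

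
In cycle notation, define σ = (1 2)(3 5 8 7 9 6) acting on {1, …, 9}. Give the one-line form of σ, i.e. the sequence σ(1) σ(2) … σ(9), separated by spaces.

2 1 5 4 8 3 9 7 6

Image by image: 1↦2, 2↦1, 3↦5, 4↦4, 5↦8, 6↦3, 7↦9, 8↦7, 9↦6.
Listing these in domain order gives 2 1 5 4 8 3 9 7 6.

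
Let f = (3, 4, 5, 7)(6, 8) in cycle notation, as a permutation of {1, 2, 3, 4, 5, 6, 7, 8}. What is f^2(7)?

7 lies in the 4-cycle (3, 4, 5, 7).
Stepping 2 places around the cycle: 7 → 3 → 4.

4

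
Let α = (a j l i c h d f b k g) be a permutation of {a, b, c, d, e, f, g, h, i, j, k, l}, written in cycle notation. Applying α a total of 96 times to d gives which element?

d lies in the 11-cycle (a j l i c h d f b k g).
Since the cycle has length 11, α^96 acts on it the same as α^8 (96 mod 11 = 8).
Stepping 8 places around the cycle: d → f → b → k → g → a → j → l → i.

i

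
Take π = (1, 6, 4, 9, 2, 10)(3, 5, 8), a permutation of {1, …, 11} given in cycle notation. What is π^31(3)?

5

3 lies in the 3-cycle (3, 5, 8).
Since the cycle has length 3, π^31 acts on it the same as π^1 (31 mod 3 = 1).
Advancing 1 step from 3: 3 → 5.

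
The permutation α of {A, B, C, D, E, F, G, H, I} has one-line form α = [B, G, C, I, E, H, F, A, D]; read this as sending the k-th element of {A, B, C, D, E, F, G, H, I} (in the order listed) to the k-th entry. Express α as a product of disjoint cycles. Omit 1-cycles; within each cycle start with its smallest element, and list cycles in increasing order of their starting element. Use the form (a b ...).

(A B G F H)(D I)

Iterating α from A gives A → B → G → F → H → A; that is the 5-cycle (A B G F H).
Continuing from each remaining unvisited element yields (A B G F H)(D I).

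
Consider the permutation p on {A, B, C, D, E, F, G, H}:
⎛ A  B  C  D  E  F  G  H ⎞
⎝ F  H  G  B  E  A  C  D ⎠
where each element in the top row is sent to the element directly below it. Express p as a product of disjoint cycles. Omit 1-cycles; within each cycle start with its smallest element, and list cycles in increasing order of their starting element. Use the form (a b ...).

(A F)(B H D)(C G)

From A: A → F → A, closing the cycle (A F).
Continuing from each remaining unvisited element yields (A F)(B H D)(C G).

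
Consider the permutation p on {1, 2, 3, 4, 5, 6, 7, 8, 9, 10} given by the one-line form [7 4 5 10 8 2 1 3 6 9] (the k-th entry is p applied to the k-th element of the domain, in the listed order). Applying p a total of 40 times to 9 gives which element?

9

Tracing 9 → 6 → … returns to 9 after 5 steps, so 9 lies in a 5-cycle (2 4 10 9 6).
Since the cycle has length 5, p^40 acts on it the same as p^0 (40 mod 5 = 0).
So p^40(9) = 9.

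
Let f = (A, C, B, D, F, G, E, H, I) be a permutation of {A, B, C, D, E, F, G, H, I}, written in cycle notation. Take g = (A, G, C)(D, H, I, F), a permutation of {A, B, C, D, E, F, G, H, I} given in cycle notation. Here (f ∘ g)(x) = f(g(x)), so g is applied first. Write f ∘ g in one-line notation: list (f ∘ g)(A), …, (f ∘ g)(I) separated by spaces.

E D C I H F B A G

(f ∘ g)(x) = f(g(x)). Computing each image: f(g(A)) = f(G) = E, f(g(B)) = f(B) = D, f(g(C)) = f(A) = C, f(g(D)) = f(H) = I, f(g(E)) = f(E) = H, f(g(F)) = f(D) = F, f(g(G)) = f(C) = B, f(g(H)) = f(I) = A, f(g(I)) = f(F) = G.
Hence f ∘ g = [E D C I H F B A G].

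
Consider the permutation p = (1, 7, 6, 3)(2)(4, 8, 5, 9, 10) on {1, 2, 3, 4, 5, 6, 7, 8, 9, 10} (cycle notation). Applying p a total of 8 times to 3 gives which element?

3

3 lies in the 4-cycle (1, 7, 6, 3).
On a 4-cycle, p^4 is the identity, so p^8 = p^0 there (8 ≡ 0 mod 4).
So p^8(3) = 3.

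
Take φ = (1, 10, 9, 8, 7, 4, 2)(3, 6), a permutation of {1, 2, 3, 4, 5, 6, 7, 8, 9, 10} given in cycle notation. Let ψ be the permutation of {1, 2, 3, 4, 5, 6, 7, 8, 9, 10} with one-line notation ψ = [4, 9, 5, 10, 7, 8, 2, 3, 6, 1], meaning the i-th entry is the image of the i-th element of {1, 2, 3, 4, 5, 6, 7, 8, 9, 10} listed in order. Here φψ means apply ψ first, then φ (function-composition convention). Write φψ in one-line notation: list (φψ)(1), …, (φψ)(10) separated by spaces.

(φψ)(x) = φ(ψ(x)). Computing each image: φ(ψ(1)) = φ(4) = 2, φ(ψ(2)) = φ(9) = 8, φ(ψ(3)) = φ(5) = 5, φ(ψ(4)) = φ(10) = 9, φ(ψ(5)) = φ(7) = 4, φ(ψ(6)) = φ(8) = 7, φ(ψ(7)) = φ(2) = 1, φ(ψ(8)) = φ(3) = 6, φ(ψ(9)) = φ(6) = 3, φ(ψ(10)) = φ(1) = 10.
Hence φψ = [2 8 5 9 4 7 1 6 3 10].

2 8 5 9 4 7 1 6 3 10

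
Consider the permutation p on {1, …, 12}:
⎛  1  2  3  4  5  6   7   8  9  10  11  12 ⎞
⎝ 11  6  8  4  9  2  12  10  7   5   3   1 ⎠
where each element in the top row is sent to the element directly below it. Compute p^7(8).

11

Tracing 8 → 10 → … returns to 8 after 9 steps, so 8 lies in a 9-cycle (1 11 3 8 10 5 9 7 12).
Advancing 7 steps from 8: 8 → 10 → 5 → 9 → 7 → 12 → 1 → 11.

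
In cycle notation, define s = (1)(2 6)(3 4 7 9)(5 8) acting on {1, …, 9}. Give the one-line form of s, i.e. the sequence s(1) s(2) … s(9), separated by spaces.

1 6 4 7 8 2 9 5 3

Each element maps to the next entry in its cycle (wrapping to the front): 1↦1, 2↦6, 3↦4, 4↦7, 5↦8, 6↦2, 7↦9, 8↦5, 9↦3.
Listing these in domain order gives 1 6 4 7 8 2 9 5 3.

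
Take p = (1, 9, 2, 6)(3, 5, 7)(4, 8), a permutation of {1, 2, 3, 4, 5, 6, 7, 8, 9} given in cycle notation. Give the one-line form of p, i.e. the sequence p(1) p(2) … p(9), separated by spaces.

9 6 5 8 7 1 3 4 2

Each element maps to the next entry in its cycle (wrapping to the front): 1↦9, 2↦6, 3↦5, 4↦8, 5↦7, 6↦1, 7↦3, 8↦4, 9↦2.
Listing these in domain order gives 9 6 5 8 7 1 3 4 2.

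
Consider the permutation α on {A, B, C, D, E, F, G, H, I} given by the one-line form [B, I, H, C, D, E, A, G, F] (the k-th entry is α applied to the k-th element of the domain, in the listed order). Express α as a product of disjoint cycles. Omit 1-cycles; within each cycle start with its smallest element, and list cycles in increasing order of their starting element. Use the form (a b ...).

From A: A → B → I → F → E → D → C → H → G → A, closing the cycle (A B I F E D C H G).
Continuing from each remaining unvisited element yields (A B I F E D C H G).

(A B I F E D C H G)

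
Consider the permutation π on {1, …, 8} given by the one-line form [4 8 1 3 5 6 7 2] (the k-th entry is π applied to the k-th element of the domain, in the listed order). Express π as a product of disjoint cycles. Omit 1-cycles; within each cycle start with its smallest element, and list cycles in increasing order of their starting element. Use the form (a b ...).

Start at 1 and follow images: 1 → 4 → 3 → 1, giving the cycle (1 4 3).
Repeating from the next unused element and collecting all non-trivial cycles gives (1 4 3)(2 8).

(1 4 3)(2 8)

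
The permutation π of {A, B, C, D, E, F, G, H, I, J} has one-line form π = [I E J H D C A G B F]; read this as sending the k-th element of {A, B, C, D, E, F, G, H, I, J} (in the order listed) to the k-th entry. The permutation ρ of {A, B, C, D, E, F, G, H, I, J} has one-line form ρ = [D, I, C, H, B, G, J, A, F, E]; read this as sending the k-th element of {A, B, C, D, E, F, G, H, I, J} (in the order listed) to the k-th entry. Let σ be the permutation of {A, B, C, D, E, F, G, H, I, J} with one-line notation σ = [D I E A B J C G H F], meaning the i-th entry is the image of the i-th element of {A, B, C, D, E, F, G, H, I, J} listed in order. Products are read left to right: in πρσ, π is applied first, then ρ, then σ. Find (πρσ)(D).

Apply the permutations in order: π(D) = H, then ρ(H) = A, then σ(A) = D. So (πρσ)(D) = D.

D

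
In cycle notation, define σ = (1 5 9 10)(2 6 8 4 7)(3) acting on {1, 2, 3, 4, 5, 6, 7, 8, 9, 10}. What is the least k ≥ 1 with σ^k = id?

The disjoint cycles have lengths 5, 4, 1.
The order is lcm(5, 4) = 20.

20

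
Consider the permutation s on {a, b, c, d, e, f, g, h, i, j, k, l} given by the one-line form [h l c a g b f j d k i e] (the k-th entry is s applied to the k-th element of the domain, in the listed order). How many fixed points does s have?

The fixed points (elements with s(x) = x) are {c}, so there is 1.

1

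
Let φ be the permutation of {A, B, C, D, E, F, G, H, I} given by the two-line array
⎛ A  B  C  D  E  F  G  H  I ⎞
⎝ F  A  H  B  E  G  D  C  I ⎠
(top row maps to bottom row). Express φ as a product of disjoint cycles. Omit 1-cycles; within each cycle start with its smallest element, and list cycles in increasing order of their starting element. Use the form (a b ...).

Start at A and follow images: A → F → G → D → B → A, giving the cycle (A F G D B).
Repeating from the next unused element and collecting all non-trivial cycles gives (A F G D B)(C H).

(A F G D B)(C H)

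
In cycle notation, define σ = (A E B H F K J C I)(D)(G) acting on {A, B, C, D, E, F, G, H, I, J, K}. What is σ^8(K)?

F

K lies in the 9-cycle (A E B H F K J C I).
Stepping 8 places around the cycle: K → J → C → I → A → E → B → H → F.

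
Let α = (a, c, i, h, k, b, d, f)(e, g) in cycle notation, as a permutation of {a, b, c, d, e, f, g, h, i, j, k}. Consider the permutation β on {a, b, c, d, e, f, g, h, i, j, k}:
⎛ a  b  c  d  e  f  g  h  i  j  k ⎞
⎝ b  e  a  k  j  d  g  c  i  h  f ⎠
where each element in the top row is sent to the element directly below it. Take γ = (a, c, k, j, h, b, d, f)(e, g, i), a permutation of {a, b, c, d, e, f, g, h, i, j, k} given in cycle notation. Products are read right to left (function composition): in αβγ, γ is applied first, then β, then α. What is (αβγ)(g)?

Chase g: γ(g) = i; β(i) = i; α(i) = h. Hence (αβγ)(g) = h.

h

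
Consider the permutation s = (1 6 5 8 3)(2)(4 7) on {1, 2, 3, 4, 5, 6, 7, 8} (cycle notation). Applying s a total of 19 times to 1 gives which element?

1 lies in the 5-cycle (1 6 5 8 3).
Powers repeat with period 5 on this cycle, and 19 mod 5 = 4, so s^19(1) = s^4(1).
Advancing 4 steps from 1: 1 → 6 → 5 → 8 → 3.

3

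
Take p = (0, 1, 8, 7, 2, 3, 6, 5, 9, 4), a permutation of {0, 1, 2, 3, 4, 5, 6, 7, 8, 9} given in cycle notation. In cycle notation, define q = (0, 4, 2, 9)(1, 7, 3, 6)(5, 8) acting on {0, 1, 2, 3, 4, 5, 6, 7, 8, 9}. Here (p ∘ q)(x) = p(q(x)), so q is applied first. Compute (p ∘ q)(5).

(p ∘ q)(5) = p(q(5)). q(5) = 8, then p(8) = 7. So (p ∘ q)(5) = 7.

7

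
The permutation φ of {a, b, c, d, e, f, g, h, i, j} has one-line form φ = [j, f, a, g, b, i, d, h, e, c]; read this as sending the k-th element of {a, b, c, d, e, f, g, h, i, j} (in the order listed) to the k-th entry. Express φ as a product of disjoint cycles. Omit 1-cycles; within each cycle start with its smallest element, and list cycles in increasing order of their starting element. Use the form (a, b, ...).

Iterating φ from a gives a → j → c → a; that is the 3-cycle (a, j, c).
Repeating from the next unused element and collecting all non-trivial cycles gives (a, j, c)(b, f, i, e)(d, g).

(a, j, c)(b, f, i, e)(d, g)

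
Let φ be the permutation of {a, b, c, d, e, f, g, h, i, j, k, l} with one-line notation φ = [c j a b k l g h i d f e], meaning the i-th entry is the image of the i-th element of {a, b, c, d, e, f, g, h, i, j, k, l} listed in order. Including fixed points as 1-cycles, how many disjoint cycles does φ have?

6

The cycle decomposition is (a c)(b j d)(e k f l)(g)(h)(i), which has 6 cycles (counting 1-cycles).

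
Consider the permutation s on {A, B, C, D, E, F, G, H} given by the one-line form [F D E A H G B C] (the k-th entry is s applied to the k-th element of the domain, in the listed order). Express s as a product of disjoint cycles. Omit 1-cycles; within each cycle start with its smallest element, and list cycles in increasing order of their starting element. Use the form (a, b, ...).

(A, F, G, B, D)(C, E, H)

Start at A and follow images: A → F → G → B → D → A, giving the cycle (A, F, G, B, D).
Continuing from each remaining unvisited element yields (A, F, G, B, D)(C, E, H).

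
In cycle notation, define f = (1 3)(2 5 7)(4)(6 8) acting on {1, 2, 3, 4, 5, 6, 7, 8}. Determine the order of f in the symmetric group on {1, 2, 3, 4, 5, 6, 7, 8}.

The disjoint cycles have lengths 3, 2, 2, 1.
The order of f is the least common multiple of its cycle lengths: lcm(3, 2, 2) = 6.

6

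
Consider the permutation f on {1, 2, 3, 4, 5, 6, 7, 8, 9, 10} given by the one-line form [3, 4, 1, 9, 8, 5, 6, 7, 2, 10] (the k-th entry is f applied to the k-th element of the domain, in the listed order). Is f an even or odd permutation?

even

In disjoint-cycle form the cycle lengths are 4, 3, 2, 1.
A cycle of length ℓ contributes ℓ−1 transpositions, so f is a product of 3 + 2 + 1 = 6 transpositions — even.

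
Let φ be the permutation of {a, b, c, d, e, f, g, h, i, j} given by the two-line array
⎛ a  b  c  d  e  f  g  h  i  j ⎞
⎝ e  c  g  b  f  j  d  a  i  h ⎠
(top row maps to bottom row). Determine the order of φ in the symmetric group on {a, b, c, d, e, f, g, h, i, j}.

20

Decomposing into disjoint cycles gives cycle lengths 5, 4, 1.
Since disjoint cycles commute, ord(φ) = lcm(5, 4) = 20.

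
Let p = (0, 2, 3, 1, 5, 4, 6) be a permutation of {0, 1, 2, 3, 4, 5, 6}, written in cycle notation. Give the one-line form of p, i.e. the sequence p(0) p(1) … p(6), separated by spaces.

2 5 3 1 6 4 0

Reading each image from the cycles: 0↦2, 1↦5, 2↦3, 3↦1, 4↦6, 5↦4, 6↦0.
So the one-line form is 2 5 3 1 6 4 0.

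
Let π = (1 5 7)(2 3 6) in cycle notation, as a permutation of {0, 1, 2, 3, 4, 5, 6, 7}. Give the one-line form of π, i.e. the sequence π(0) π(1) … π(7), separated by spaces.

0 5 3 6 4 7 2 1

Each element maps to the next entry in its cycle (wrapping to the front): 0→0, 1→5, 2→3, 3→6, 4→4, 5→7, 6→2, 7→1.
So the one-line form is 0 5 3 6 4 7 2 1.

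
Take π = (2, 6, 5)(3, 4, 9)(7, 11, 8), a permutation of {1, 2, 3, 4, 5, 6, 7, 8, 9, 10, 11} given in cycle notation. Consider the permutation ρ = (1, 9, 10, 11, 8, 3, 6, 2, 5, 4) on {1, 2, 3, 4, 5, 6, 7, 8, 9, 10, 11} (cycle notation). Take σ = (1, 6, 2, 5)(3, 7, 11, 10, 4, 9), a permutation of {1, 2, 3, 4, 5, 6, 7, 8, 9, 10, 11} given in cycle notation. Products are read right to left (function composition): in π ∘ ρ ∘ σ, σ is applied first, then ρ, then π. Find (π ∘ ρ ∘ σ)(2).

Chase 2: σ(2) = 5; ρ(5) = 4; π(4) = 9. Hence (π ∘ ρ ∘ σ)(2) = 9.

9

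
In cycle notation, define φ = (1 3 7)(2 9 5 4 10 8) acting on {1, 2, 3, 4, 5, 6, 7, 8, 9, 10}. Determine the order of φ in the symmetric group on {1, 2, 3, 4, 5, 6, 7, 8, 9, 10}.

The cycle type of φ is (6, 3, 1).
The order of φ is the least common multiple of its cycle lengths: lcm(6, 3) = 6.

6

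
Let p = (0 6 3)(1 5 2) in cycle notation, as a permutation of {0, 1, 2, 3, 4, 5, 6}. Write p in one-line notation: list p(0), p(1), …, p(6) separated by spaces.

Image by image: 0↦6, 1↦5, 2↦1, 3↦0, 4↦4, 5↦2, 6↦3.
Listing these in domain order gives 6 5 1 0 4 2 3.

6 5 1 0 4 2 3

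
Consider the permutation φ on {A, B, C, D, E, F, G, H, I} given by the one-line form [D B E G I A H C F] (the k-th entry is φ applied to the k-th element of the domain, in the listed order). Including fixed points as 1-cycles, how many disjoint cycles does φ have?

2

The cycle decomposition is (A, D, G, H, C, E, I, F)(B), which has 2 cycles (counting 1-cycles).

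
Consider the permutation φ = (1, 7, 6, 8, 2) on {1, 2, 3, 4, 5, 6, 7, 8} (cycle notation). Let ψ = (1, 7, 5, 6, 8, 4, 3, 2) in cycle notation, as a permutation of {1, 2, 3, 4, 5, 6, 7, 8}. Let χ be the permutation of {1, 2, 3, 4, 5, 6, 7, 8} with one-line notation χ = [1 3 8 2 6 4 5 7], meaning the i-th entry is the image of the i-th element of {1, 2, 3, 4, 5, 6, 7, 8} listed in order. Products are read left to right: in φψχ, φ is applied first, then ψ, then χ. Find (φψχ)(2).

5

Apply the permutations in order: φ(2) = 1, then ψ(1) = 7, then χ(7) = 5. So (φψχ)(2) = 5.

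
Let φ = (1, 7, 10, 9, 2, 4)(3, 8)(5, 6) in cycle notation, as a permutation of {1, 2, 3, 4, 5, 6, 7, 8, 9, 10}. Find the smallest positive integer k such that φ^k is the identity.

The disjoint cycles have lengths 6, 2, 2.
Since disjoint cycles commute, ord(φ) = lcm(6, 2, 2) = 6.

6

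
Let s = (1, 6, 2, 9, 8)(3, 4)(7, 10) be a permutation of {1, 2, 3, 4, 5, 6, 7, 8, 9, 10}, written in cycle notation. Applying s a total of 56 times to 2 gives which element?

2 lies in the 5-cycle (1, 6, 2, 9, 8).
Since the cycle has length 5, s^56 acts on it the same as s^1 (56 mod 5 = 1).
Advancing 1 step from 2: 2 → 9.

9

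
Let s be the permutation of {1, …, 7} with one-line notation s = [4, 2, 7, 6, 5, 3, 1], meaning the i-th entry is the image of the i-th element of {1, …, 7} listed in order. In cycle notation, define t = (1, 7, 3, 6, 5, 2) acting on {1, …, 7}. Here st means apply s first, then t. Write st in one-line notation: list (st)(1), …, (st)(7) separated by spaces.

4 1 3 5 2 6 7

(st)(x) = t(s(x)). Computing each image: t(s(1)) = t(4) = 4, t(s(2)) = t(2) = 1, t(s(3)) = t(7) = 3, t(s(4)) = t(6) = 5, t(s(5)) = t(5) = 2, t(s(6)) = t(3) = 6, t(s(7)) = t(1) = 7.
Hence st = [4 1 3 5 2 6 7].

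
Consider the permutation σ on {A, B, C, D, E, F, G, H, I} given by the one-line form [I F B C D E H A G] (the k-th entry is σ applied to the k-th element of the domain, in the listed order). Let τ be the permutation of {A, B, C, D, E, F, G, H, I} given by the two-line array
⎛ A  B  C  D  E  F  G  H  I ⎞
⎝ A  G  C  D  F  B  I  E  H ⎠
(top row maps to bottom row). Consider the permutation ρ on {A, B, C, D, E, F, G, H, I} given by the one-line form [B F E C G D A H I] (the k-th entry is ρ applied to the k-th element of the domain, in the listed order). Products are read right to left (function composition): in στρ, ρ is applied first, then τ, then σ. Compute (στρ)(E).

G

Apply the permutations in order: ρ(E) = G, then τ(G) = I, then σ(I) = G. So (στρ)(E) = G.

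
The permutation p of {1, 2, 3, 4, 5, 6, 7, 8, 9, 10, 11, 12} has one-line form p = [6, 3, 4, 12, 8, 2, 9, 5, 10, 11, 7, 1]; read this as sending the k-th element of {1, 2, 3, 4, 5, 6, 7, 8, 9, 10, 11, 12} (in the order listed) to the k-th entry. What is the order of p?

The disjoint-cycle form of p has cycle lengths 6, 4, 2.
Since disjoint cycles commute, ord(p) = lcm(6, 4, 2) = 12.

12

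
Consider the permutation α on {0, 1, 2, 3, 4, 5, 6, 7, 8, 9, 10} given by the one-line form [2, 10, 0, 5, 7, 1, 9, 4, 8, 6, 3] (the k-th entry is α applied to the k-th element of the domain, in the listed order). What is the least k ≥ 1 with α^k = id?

4

The disjoint-cycle form of α has cycle lengths 4, 2, 2, 2, 1.
The order of α is the least common multiple of its cycle lengths: lcm(4, 2, 2, 2) = 4.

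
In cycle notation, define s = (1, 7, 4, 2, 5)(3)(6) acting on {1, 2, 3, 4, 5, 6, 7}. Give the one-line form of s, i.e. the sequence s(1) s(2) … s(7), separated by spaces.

Reading each image from the cycles: 1→7, 2→5, 3→3, 4→2, 5→1, 6→6, 7→4.
Listing these in domain order gives 7 5 3 2 1 6 4.

7 5 3 2 1 6 4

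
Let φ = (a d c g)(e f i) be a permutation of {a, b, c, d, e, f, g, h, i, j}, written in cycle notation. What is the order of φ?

12

The disjoint cycles have lengths 4, 3, 1, 1, 1.
The order is lcm(4, 3) = 12.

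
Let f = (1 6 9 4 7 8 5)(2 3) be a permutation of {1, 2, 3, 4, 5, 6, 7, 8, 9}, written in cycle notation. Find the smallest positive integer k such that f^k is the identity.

The disjoint cycles have lengths 7, 2.
The order of f is the least common multiple of its cycle lengths: lcm(7, 2) = 14.

14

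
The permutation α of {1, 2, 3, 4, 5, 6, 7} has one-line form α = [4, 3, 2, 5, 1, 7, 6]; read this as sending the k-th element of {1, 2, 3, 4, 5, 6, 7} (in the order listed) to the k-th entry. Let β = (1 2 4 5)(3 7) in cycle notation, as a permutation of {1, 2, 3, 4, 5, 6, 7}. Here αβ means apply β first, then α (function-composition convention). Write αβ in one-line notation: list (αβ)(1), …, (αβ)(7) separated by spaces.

3 5 6 1 4 7 2

For each element, apply β then α: 1 → 2 → 3; 2 → 4 → 5; 3 → 7 → 6; 4 → 5 → 1; 5 → 1 → 4; 6 → 6 → 7; 7 → 3 → 2.
So αβ in one-line form is 3 5 6 1 4 7 2.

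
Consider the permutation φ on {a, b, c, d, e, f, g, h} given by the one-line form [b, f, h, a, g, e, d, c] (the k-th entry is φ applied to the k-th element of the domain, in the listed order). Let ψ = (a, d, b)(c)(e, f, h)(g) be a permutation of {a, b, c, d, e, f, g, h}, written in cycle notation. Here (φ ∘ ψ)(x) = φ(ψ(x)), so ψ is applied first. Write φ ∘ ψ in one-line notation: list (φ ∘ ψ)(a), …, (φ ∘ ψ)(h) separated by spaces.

a b h f e c d g

For each element, apply ψ then φ: a → d → a; b → a → b; c → c → h; d → b → f; e → f → e; f → h → c; g → g → d; h → e → g.
Collecting the images, φ ∘ ψ = [a b h f e c d g].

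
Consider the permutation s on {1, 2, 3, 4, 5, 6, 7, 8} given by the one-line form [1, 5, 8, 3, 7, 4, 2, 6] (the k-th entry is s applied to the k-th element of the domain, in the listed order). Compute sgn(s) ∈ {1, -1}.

In disjoint-cycle form the cycle lengths are 4, 3, 1.
A cycle of length ℓ contributes ℓ−1 transpositions, so s is a product of 3 + 2 = 5 transpositions — odd.

-1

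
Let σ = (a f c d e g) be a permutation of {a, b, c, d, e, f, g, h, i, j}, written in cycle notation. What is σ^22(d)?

f

d lies in the 6-cycle (a f c d e g).
Since the cycle has length 6, σ^22 acts on it the same as σ^4 (22 mod 6 = 4).
Advancing 4 steps from d: d → e → g → a → f.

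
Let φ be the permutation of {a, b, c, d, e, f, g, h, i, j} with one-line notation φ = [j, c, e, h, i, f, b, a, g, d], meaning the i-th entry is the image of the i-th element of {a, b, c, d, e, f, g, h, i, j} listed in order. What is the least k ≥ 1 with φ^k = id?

Decomposing into disjoint cycles gives cycle lengths 5, 4, 1.
The order is lcm(5, 4) = 20.

20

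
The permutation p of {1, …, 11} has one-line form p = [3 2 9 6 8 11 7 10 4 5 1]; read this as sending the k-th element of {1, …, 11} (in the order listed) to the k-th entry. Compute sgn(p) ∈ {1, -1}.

In disjoint-cycle form the cycle lengths are 6, 3, 1, 1.
A cycle is odd iff its length is even; p has 1 even-length cycle, so sgn(p) = (−1)^1 and p is odd.

-1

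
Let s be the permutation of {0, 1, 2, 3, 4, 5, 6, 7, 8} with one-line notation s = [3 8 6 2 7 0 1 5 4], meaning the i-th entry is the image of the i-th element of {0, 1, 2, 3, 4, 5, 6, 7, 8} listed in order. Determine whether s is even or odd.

In disjoint-cycle form the cycle lengths are 9.
A cycle is odd iff its length is even; s has 0 even-length cycles, so sgn(s) = (−1)^0 and s is even.

even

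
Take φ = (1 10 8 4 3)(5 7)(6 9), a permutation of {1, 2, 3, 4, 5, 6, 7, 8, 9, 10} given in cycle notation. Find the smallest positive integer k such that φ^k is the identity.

The disjoint cycles have lengths 5, 2, 2, 1.
The order of φ is the least common multiple of its cycle lengths: lcm(5, 2, 2) = 10.

10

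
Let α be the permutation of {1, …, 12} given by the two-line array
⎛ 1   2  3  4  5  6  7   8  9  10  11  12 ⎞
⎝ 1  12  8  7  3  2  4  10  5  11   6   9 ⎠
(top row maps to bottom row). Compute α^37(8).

10

Tracing 8 → 10 → … returns to 8 after 9 steps, so 8 lies in a 9-cycle (2 12 9 5 3 8 10 11 6).
On a 9-cycle, α^9 is the identity, so α^37 = α^1 there (37 ≡ 1 mod 9).
Stepping 1 place around the cycle: 8 → 10.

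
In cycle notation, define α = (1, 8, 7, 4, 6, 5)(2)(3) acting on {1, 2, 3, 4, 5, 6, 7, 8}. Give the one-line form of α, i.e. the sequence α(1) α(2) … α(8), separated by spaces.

Reading each image from the cycles: 1↦8, 2↦2, 3↦3, 4↦6, 5↦1, 6↦5, 7↦4, 8↦7.
So the one-line form is 8 2 3 6 1 5 4 7.

8 2 3 6 1 5 4 7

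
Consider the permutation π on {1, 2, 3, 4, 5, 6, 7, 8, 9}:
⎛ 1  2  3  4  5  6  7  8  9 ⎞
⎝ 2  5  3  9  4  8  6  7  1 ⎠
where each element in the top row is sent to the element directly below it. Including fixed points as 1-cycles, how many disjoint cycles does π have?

The cycle decomposition is (1, 2, 5, 4, 9)(3)(6, 8, 7), which has 3 cycles (counting 1-cycles).

3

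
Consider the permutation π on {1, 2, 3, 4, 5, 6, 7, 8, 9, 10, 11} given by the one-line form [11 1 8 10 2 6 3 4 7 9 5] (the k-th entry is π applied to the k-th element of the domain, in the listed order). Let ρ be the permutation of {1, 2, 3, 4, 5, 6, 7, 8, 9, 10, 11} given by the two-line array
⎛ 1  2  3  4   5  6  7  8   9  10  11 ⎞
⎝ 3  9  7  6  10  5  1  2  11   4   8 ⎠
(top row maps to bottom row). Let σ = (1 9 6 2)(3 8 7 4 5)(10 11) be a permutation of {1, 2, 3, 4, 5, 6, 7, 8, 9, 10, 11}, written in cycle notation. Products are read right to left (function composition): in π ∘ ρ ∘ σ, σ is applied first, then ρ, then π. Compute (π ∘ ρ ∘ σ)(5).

3

Apply the permutations in order: σ(5) = 3, then ρ(3) = 7, then π(7) = 3. So (π ∘ ρ ∘ σ)(5) = 3.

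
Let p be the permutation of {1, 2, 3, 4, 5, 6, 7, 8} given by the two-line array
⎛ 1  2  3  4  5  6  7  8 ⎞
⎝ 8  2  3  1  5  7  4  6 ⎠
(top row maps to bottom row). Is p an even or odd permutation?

In disjoint-cycle form the cycle lengths are 5, 1, 1, 1.
A cycle of length ℓ contributes ℓ−1 transpositions, so p is a product of 4 transpositions — even.

even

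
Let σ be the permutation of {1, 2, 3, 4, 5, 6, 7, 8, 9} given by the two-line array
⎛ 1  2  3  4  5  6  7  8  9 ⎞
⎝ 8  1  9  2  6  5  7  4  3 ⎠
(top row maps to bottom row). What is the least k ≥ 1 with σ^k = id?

Decomposing into disjoint cycles gives cycle lengths 4, 2, 2, 1.
The order of σ is the least common multiple of its cycle lengths: lcm(4, 2, 2) = 4.

4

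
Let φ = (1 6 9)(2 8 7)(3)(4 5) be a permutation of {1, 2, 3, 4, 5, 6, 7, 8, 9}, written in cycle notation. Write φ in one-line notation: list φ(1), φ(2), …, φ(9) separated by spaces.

Reading each image from the cycles: 1→6, 2→8, 3→3, 4→5, 5→4, 6→9, 7→2, 8→7, 9→1.
So the one-line form is 6 8 3 5 4 9 2 7 1.

6 8 3 5 4 9 2 7 1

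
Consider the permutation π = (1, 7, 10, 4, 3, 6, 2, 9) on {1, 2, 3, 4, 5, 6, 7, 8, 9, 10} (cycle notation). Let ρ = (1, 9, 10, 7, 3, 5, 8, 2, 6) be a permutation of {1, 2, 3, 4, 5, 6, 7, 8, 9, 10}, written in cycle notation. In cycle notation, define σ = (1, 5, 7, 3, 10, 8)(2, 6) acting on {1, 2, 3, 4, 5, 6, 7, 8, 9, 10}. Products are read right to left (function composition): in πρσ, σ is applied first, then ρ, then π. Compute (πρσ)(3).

Apply the permutations in order: σ(3) = 10, then ρ(10) = 7, then π(7) = 10. So (πρσ)(3) = 10.

10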